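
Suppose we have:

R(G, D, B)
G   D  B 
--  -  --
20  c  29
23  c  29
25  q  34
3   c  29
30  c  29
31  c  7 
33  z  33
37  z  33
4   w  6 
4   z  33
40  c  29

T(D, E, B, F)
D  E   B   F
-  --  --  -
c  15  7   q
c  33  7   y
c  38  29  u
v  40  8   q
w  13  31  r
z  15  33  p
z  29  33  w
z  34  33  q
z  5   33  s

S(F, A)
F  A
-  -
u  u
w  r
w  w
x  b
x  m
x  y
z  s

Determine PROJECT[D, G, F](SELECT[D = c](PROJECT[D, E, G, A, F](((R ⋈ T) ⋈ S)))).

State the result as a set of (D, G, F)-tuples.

Joining R and T on D, B yields {(20, c, 29, 38, u), (23, c, 29, 38, u), (3, c, 29, 38, u), (30, c, 29, 38, u), (31, c, 7, 15, q), (31, c, 7, 33, y), (33, z, 33, 15, p), (33, z, 33, 29, w), (33, z, 33, 34, q), (33, z, 33, 5, s), (37, z, 33, 15, p), (37, z, 33, 29, w), (37, z, 33, 34, q), (37, z, 33, 5, s), (4, z, 33, 15, p), (4, z, 33, 29, w), (4, z, 33, 34, q), (4, z, 33, 5, s), (40, c, 29, 38, u)}.
Joining (R ⋈ T) and S on F yields {(20, c, 29, 38, u, u), (23, c, 29, 38, u, u), (3, c, 29, 38, u, u), (30, c, 29, 38, u, u), (33, z, 33, 29, w, r), (33, z, 33, 29, w, w), (37, z, 33, 29, w, r), (37, z, 33, 29, w, w), (4, z, 33, 29, w, r), (4, z, 33, 29, w, w), (40, c, 29, 38, u, u)}.
Projecting to D, E, G, A, F: {(c, 38, 20, u, u), (c, 38, 23, u, u), (c, 38, 3, u, u), (c, 38, 30, u, u), (c, 38, 40, u, u), (z, 29, 33, r, w), (z, 29, 33, w, w), (z, 29, 37, r, w), (z, 29, 37, w, w), (z, 29, 4, r, w), (z, 29, 4, w, w)}
Filtering on D = c leaves {(c, 38, 20, u, u), (c, 38, 23, u, u), (c, 38, 3, u, u), (c, 38, 30, u, u), (c, 38, 40, u, u)}.
Projecting to D, G, F: {(c, 20, u), (c, 23, u), (c, 3, u), (c, 30, u), (c, 40, u)}

{(c, 20, u), (c, 23, u), (c, 3, u), (c, 30, u), (c, 40, u)}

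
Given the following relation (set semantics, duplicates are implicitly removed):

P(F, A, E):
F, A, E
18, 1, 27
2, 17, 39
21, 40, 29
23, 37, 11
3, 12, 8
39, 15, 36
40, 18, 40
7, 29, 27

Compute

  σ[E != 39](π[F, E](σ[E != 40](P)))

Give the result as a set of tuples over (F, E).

{(18, 27), (21, 29), (23, 11), (3, 8), (39, 36), (7, 27)}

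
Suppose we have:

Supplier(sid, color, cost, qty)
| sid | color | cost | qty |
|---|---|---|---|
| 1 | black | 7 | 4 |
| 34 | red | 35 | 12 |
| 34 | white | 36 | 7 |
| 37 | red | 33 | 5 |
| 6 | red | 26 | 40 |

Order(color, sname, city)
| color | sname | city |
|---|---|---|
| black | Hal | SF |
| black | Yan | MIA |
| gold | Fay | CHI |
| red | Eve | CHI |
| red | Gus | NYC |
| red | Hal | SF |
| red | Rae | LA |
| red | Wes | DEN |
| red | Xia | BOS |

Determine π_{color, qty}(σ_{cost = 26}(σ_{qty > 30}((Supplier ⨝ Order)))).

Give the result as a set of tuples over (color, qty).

Natural join on color: {(1, black, 7, 4, Hal, SF), (1, black, 7, 4, Yan, MIA), (34, red, 35, 12, Eve, CHI), (34, red, 35, 12, Gus, NYC), (34, red, 35, 12, Hal, SF), (34, red, 35, 12, Rae, LA), (34, red, 35, 12, Wes, DEN), (34, red, 35, 12, Xia, BOS), (37, red, 33, 5, Eve, CHI), (37, red, 33, 5, Gus, NYC), (37, red, 33, 5, Hal, SF), (37, red, 33, 5, Rae, LA), (37, red, 33, 5, Wes, DEN), (37, red, 33, 5, Xia, BOS), (6, red, 26, 40, Eve, CHI), (6, red, 26, 40, Gus, NYC), (6, red, 26, 40, Hal, SF), (6, red, 26, 40, Rae, LA), (6, red, 26, 40, Wes, DEN), (6, red, 26, 40, Xia, BOS)}
Selection qty > 30: {(6, red, 26, 40, Eve, CHI), (6, red, 26, 40, Gus, NYC), (6, red, 26, 40, Hal, SF), (6, red, 26, 40, Rae, LA), (6, red, 26, 40, Wes, DEN), (6, red, 26, 40, Xia, BOS)}
Selection cost = 26: {(6, red, 26, 40, Eve, CHI), (6, red, 26, 40, Gus, NYC), (6, red, 26, 40, Hal, SF), (6, red, 26, 40, Rae, LA), (6, red, 26, 40, Wes, DEN), (6, red, 26, 40, Xia, BOS)}
Projecting to color, qty (5 duplicate(s) eliminated): {(red, 40)}

{(red, 40)}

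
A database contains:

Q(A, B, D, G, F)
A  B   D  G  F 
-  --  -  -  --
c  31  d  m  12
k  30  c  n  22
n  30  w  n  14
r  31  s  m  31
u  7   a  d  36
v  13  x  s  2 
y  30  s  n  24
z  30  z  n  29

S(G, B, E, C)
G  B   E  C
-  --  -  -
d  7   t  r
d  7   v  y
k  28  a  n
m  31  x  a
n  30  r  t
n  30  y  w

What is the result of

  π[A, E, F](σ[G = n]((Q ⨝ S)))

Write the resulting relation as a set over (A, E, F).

{(k, r, 22), (k, y, 22), (n, r, 14), (n, y, 14), (y, r, 24), (y, y, 24), (z, r, 29), (z, y, 29)}

Q ⋈ S (natural join on B, G): {(c, 31, d, m, 12, x, a), (k, 30, c, n, 22, r, t), (k, 30, c, n, 22, y, w), (n, 30, w, n, 14, r, t), (n, 30, w, n, 14, y, w), (r, 31, s, m, 31, x, a), (u, 7, a, d, 36, t, r), (u, 7, a, d, 36, v, y), (y, 30, s, n, 24, r, t), (y, 30, s, n, 24, y, w), (z, 30, z, n, 29, r, t), (z, 30, z, n, 29, y, w)}
Apply σ_{G = n}; surviving tuples: {(k, 30, c, n, 22, r, t), (k, 30, c, n, 22, y, w), (n, 30, w, n, 14, r, t), (n, 30, w, n, 14, y, w), (y, 30, s, n, 24, r, t), (y, 30, s, n, 24, y, w), (z, 30, z, n, 29, r, t), (z, 30, z, n, 29, y, w)}
π[A, E, F]: project onto (A, E, F) → {(k, r, 22), (k, y, 22), (n, r, 14), (n, y, 14), (y, r, 24), (y, y, 24), (z, r, 29), (z, y, 29)}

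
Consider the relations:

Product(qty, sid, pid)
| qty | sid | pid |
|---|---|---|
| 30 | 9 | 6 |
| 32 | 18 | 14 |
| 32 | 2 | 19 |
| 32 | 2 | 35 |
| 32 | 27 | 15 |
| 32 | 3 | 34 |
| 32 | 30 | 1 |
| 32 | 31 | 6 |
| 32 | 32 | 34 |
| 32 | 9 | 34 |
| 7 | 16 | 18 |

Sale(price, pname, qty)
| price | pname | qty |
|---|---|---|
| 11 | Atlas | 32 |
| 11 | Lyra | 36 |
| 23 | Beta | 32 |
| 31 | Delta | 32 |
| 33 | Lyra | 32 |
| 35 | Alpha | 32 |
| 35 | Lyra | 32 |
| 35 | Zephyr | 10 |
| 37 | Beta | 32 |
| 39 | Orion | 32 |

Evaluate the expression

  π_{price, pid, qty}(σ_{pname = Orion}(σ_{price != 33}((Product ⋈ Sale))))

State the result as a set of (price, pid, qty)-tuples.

Joining Product and Sale on qty yields {(32, 18, 14, 11, Atlas), (32, 18, 14, 23, Beta), (32, 18, 14, 31, Delta), (32, 18, 14, 33, Lyra), (32, 18, 14, 35, Alpha), (32, 18, 14, 35, Lyra), (32, 18, 14, 37, Beta), (32, 18, 14, 39, Orion), (32, 2, 19, 11, Atlas), (32, 2, 19, 23, Beta), (32, 2, 19, 31, Delta), (32, 2, 19, 33, Lyra), (32, 2, 19, 35, Alpha), (32, 2, 19, 35, Lyra), (32, 2, 19, 37, Beta), (32, 2, 19, 39, Orion), (32, 2, 35, 11, Atlas), (32, 2, 35, 23, Beta), (32, 2, 35, 31, Delta), (32, 2, 35, 33, Lyra), (32, 2, 35, 35, Alpha), (32, 2, 35, 35, Lyra), (32, 2, 35, 37, Beta), (32, 2, 35, 39, Orion), (32, 27, 15, 11, Atlas), (32, 27, 15, 23, Beta), (32, 27, 15, 31, Delta), (32, 27, 15, 33, Lyra), (32, 27, 15, 35, Alpha), (32, 27, 15, 35, Lyra), (32, 27, 15, 37, Beta), (32, 27, 15, 39, Orion), (32, 3, 34, 11, Atlas), (32, 3, 34, 23, Beta), (32, 3, 34, 31, Delta), (32, 3, 34, 33, Lyra), (32, 3, 34, 35, Alpha), (32, 3, 34, 35, Lyra), (32, 3, 34, 37, Beta), (32, 3, 34, 39, Orion), (32, 30, 1, 11, Atlas), (32, 30, 1, 23, Beta), (32, 30, 1, 31, Delta), (32, 30, 1, 33, Lyra), (32, 30, 1, 35, Alpha), (32, 30, 1, 35, Lyra), (32, 30, 1, 37, Beta), (32, 30, 1, 39, Orion), (32, 31, 6, 11, Atlas), (32, 31, 6, 23, Beta), (32, 31, 6, 31, Delta), (32, 31, 6, 33, Lyra), (32, 31, 6, 35, Alpha), (32, 31, 6, 35, Lyra), (32, 31, 6, 37, Beta), (32, 31, 6, 39, Orion), (32, 32, 34, 11, Atlas), (32, 32, 34, 23, Beta), (32, 32, 34, 31, Delta), (32, 32, 34, 33, Lyra), (32, 32, 34, 35, Alpha), (32, 32, 34, 35, Lyra), (32, 32, 34, 37, Beta), (32, 32, 34, 39, Orion), (32, 9, 34, 11, Atlas), (32, 9, 34, 23, Beta), (32, 9, 34, 31, Delta), (32, 9, 34, 33, Lyra), (32, 9, 34, 35, Alpha), (32, 9, 34, 35, Lyra), (32, 9, 34, 37, Beta), (32, 9, 34, 39, Orion)}.
Selection price != 33: {(32, 18, 14, 11, Atlas), (32, 18, 14, 23, Beta), (32, 18, 14, 31, Delta), (32, 18, 14, 35, Alpha), (32, 18, 14, 35, Lyra), (32, 18, 14, 37, Beta), (32, 18, 14, 39, Orion), (32, 2, 19, 11, Atlas), (32, 2, 19, 23, Beta), (32, 2, 19, 31, Delta), (32, 2, 19, 35, Alpha), (32, 2, 19, 35, Lyra), (32, 2, 19, 37, Beta), (32, 2, 19, 39, Orion), (32, 2, 35, 11, Atlas), (32, 2, 35, 23, Beta), (32, 2, 35, 31, Delta), (32, 2, 35, 35, Alpha), (32, 2, 35, 35, Lyra), (32, 2, 35, 37, Beta), (32, 2, 35, 39, Orion), (32, 27, 15, 11, Atlas), (32, 27, 15, 23, Beta), (32, 27, 15, 31, Delta), (32, 27, 15, 35, Alpha), (32, 27, 15, 35, Lyra), (32, 27, 15, 37, Beta), (32, 27, 15, 39, Orion), (32, 3, 34, 11, Atlas), (32, 3, 34, 23, Beta), (32, 3, 34, 31, Delta), (32, 3, 34, 35, Alpha), (32, 3, 34, 35, Lyra), (32, 3, 34, 37, Beta), (32, 3, 34, 39, Orion), (32, 30, 1, 11, Atlas), (32, 30, 1, 23, Beta), (32, 30, 1, 31, Delta), (32, 30, 1, 35, Alpha), (32, 30, 1, 35, Lyra), (32, 30, 1, 37, Beta), (32, 30, 1, 39, Orion), (32, 31, 6, 11, Atlas), (32, 31, 6, 23, Beta), (32, 31, 6, 31, Delta), (32, 31, 6, 35, Alpha), (32, 31, 6, 35, Lyra), (32, 31, 6, 37, Beta), (32, 31, 6, 39, Orion), (32, 32, 34, 11, Atlas), (32, 32, 34, 23, Beta), (32, 32, 34, 31, Delta), (32, 32, 34, 35, Alpha), (32, 32, 34, 35, Lyra), (32, 32, 34, 37, Beta), (32, 32, 34, 39, Orion), (32, 9, 34, 11, Atlas), (32, 9, 34, 23, Beta), (32, 9, 34, 31, Delta), (32, 9, 34, 35, Alpha), (32, 9, 34, 35, Lyra), (32, 9, 34, 37, Beta), (32, 9, 34, 39, Orion)}
Selection pname = Orion: {(32, 18, 14, 39, Orion), (32, 2, 19, 39, Orion), (32, 2, 35, 39, Orion), (32, 27, 15, 39, Orion), (32, 3, 34, 39, Orion), (32, 30, 1, 39, Orion), (32, 31, 6, 39, Orion), (32, 32, 34, 39, Orion), (32, 9, 34, 39, Orion)}
π[price, pid, qty]: project onto (price, pid, qty) (2 duplicate(s) eliminated) → {(39, 1, 32), (39, 14, 32), (39, 15, 32), (39, 19, 32), (39, 34, 32), (39, 35, 32), (39, 6, 32)}

{(39, 1, 32), (39, 14, 32), (39, 15, 32), (39, 19, 32), (39, 34, 32), (39, 35, 32), (39, 6, 32)}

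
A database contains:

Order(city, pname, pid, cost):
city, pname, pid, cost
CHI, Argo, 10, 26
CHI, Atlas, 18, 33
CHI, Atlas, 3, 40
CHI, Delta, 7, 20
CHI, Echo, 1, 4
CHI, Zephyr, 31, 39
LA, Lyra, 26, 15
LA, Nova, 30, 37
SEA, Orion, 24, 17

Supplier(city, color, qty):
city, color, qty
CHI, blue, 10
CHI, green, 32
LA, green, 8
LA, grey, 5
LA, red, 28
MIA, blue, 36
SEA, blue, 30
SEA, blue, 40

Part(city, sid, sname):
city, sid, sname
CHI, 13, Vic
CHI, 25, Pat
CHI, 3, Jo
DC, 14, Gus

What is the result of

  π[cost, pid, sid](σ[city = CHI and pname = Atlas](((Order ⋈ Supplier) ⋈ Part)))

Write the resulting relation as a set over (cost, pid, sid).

Natural join on city: {(CHI, Argo, 10, 26, blue, 10), (CHI, Argo, 10, 26, green, 32), (CHI, Atlas, 18, 33, blue, 10), (CHI, Atlas, 18, 33, green, 32), (CHI, Atlas, 3, 40, blue, 10), (CHI, Atlas, 3, 40, green, 32), (CHI, Delta, 7, 20, blue, 10), (CHI, Delta, 7, 20, green, 32), (CHI, Echo, 1, 4, blue, 10), (CHI, Echo, 1, 4, green, 32), (CHI, Zephyr, 31, 39, blue, 10), (CHI, Zephyr, 31, 39, green, 32), (LA, Lyra, 26, 15, green, 8), (LA, Lyra, 26, 15, grey, 5), (LA, Lyra, 26, 15, red, 28), (LA, Nova, 30, 37, green, 8), (LA, Nova, 30, 37, grey, 5), (LA, Nova, 30, 37, red, 28), (SEA, Orion, 24, 17, blue, 30), (SEA, Orion, 24, 17, blue, 40)}
Natural join on city: {(CHI, Argo, 10, 26, blue, 10, 13, Vic), (CHI, Argo, 10, 26, blue, 10, 25, Pat), (CHI, Argo, 10, 26, blue, 10, 3, Jo), (CHI, Argo, 10, 26, green, 32, 13, Vic), (CHI, Argo, 10, 26, green, 32, 25, Pat), (CHI, Argo, 10, 26, green, 32, 3, Jo), (CHI, Atlas, 18, 33, blue, 10, 13, Vic), (CHI, Atlas, 18, 33, blue, 10, 25, Pat), (CHI, Atlas, 18, 33, blue, 10, 3, Jo), (CHI, Atlas, 18, 33, green, 32, 13, Vic), (CHI, Atlas, 18, 33, green, 32, 25, Pat), (CHI, Atlas, 18, 33, green, 32, 3, Jo), (CHI, Atlas, 3, 40, blue, 10, 13, Vic), (CHI, Atlas, 3, 40, blue, 10, 25, Pat), (CHI, Atlas, 3, 40, blue, 10, 3, Jo), (CHI, Atlas, 3, 40, green, 32, 13, Vic), (CHI, Atlas, 3, 40, green, 32, 25, Pat), (CHI, Atlas, 3, 40, green, 32, 3, Jo), (CHI, Delta, 7, 20, blue, 10, 13, Vic), (CHI, Delta, 7, 20, blue, 10, 25, Pat), (CHI, Delta, 7, 20, blue, 10, 3, Jo), (CHI, Delta, 7, 20, green, 32, 13, Vic), (CHI, Delta, 7, 20, green, 32, 25, Pat), (CHI, Delta, 7, 20, green, 32, 3, Jo), (CHI, Echo, 1, 4, blue, 10, 13, Vic), (CHI, Echo, 1, 4, blue, 10, 25, Pat), (CHI, Echo, 1, 4, blue, 10, 3, Jo), (CHI, Echo, 1, 4, green, 32, 13, Vic), (CHI, Echo, 1, 4, green, 32, 25, Pat), (CHI, Echo, 1, 4, green, 32, 3, Jo), (CHI, Zephyr, 31, 39, blue, 10, 13, Vic), (CHI, Zephyr, 31, 39, blue, 10, 25, Pat), (CHI, Zephyr, 31, 39, blue, 10, 3, Jo), (CHI, Zephyr, 31, 39, green, 32, 13, Vic), (CHI, Zephyr, 31, 39, green, 32, 25, Pat), (CHI, Zephyr, 31, 39, green, 32, 3, Jo)}
Selection city = CHI and pname = Atlas: {(CHI, Atlas, 18, 33, blue, 10, 13, Vic), (CHI, Atlas, 18, 33, blue, 10, 25, Pat), (CHI, Atlas, 18, 33, blue, 10, 3, Jo), (CHI, Atlas, 18, 33, green, 32, 13, Vic), (CHI, Atlas, 18, 33, green, 32, 25, Pat), (CHI, Atlas, 18, 33, green, 32, 3, Jo), (CHI, Atlas, 3, 40, blue, 10, 13, Vic), (CHI, Atlas, 3, 40, blue, 10, 25, Pat), (CHI, Atlas, 3, 40, blue, 10, 3, Jo), (CHI, Atlas, 3, 40, green, 32, 13, Vic), (CHI, Atlas, 3, 40, green, 32, 25, Pat), (CHI, Atlas, 3, 40, green, 32, 3, Jo)}
π_{cost, pid, sid} gives {(33, 18, 13), (33, 18, 25), (33, 18, 3), (40, 3, 13), (40, 3, 25), (40, 3, 3)} (6 duplicate(s) eliminated).

{(33, 18, 13), (33, 18, 25), (33, 18, 3), (40, 3, 13), (40, 3, 25), (40, 3, 3)}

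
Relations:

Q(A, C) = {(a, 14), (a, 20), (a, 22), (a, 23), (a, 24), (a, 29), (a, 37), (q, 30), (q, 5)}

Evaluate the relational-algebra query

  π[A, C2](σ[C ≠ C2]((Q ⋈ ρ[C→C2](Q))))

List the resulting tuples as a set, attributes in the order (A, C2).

ρ[C→C2]: schema becomes (A, C2); tuples unchanged.
Natural join on A: {(a, 14, 14), (a, 14, 20), (a, 14, 22), (a, 14, 23), (a, 14, 24), (a, 14, 29), (a, 14, 37), (a, 20, 14), (a, 20, 20), (a, 20, 22), (a, 20, 23), (a, 20, 24), (a, 20, 29), (a, 20, 37), (a, 22, 14), (a, 22, 20), (a, 22, 22), (a, 22, 23), (a, 22, 24), (a, 22, 29), (a, 22, 37), (a, 23, 14), (a, 23, 20), (a, 23, 22), (a, 23, 23), (a, 23, 24), (a, 23, 29), (a, 23, 37), (a, 24, 14), (a, 24, 20), (a, 24, 22), (a, 24, 23), (a, 24, 24), (a, 24, 29), (a, 24, 37), (a, 29, 14), (a, 29, 20), (a, 29, 22), (a, 29, 23), (a, 29, 24), (a, 29, 29), (a, 29, 37), (a, 37, 14), (a, 37, 20), (a, 37, 22), (a, 37, 23), (a, 37, 24), (a, 37, 29), (a, 37, 37), (q, 30, 30), (q, 30, 5), (q, 5, 30), (q, 5, 5)}
Selection C ≠ C2: {(a, 14, 20), (a, 14, 22), (a, 14, 23), (a, 14, 24), (a, 14, 29), (a, 14, 37), (a, 20, 14), (a, 20, 22), (a, 20, 23), (a, 20, 24), (a, 20, 29), (a, 20, 37), (a, 22, 14), (a, 22, 20), (a, 22, 23), (a, 22, 24), (a, 22, 29), (a, 22, 37), (a, 23, 14), (a, 23, 20), (a, 23, 22), (a, 23, 24), (a, 23, 29), (a, 23, 37), (a, 24, 14), (a, 24, 20), (a, 24, 22), (a, 24, 23), (a, 24, 29), (a, 24, 37), (a, 29, 14), (a, 29, 20), (a, 29, 22), (a, 29, 23), (a, 29, 24), (a, 29, 37), (a, 37, 14), (a, 37, 20), (a, 37, 22), (a, 37, 23), (a, 37, 24), (a, 37, 29), (q, 30, 5), (q, 5, 30)}
Projecting to A, C2 (35 duplicate(s) eliminated): {(a, 14), (a, 20), (a, 22), (a, 23), (a, 24), (a, 29), (a, 37), (q, 30), (q, 5)}

{(a, 14), (a, 20), (a, 22), (a, 23), (a, 24), (a, 29), (a, 37), (q, 30), (q, 5)}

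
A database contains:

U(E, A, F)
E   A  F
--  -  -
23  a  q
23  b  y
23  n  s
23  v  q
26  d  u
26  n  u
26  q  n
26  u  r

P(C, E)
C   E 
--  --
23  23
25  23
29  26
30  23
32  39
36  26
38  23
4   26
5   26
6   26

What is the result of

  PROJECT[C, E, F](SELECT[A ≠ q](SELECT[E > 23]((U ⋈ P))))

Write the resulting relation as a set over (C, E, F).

{(29, 26, r), (29, 26, u), (36, 26, r), (36, 26, u), (4, 26, r), (4, 26, u), (5, 26, r), (5, 26, u), (6, 26, r), (6, 26, u)}

Joining U and P on E yields {(23, a, q, 23), (23, a, q, 25), (23, a, q, 30), (23, a, q, 38), (23, b, y, 23), (23, b, y, 25), (23, b, y, 30), (23, b, y, 38), (23, n, s, 23), (23, n, s, 25), (23, n, s, 30), (23, n, s, 38), (23, v, q, 23), (23, v, q, 25), (23, v, q, 30), (23, v, q, 38), (26, d, u, 29), (26, d, u, 36), (26, d, u, 4), (26, d, u, 5), (26, d, u, 6), (26, n, u, 29), (26, n, u, 36), (26, n, u, 4), (26, n, u, 5), (26, n, u, 6), (26, q, n, 29), (26, q, n, 36), (26, q, n, 4), (26, q, n, 5), (26, q, n, 6), (26, u, r, 29), (26, u, r, 36), (26, u, r, 4), (26, u, r, 5), (26, u, r, 6)}.
σ[E > 23]: keep tuples satisfying E > 23 → {(26, d, u, 29), (26, d, u, 36), (26, d, u, 4), (26, d, u, 5), (26, d, u, 6), (26, n, u, 29), (26, n, u, 36), (26, n, u, 4), (26, n, u, 5), (26, n, u, 6), (26, q, n, 29), (26, q, n, 36), (26, q, n, 4), (26, q, n, 5), (26, q, n, 6), (26, u, r, 29), (26, u, r, 36), (26, u, r, 4), (26, u, r, 5), (26, u, r, 6)}
σ[A ≠ q]: keep tuples satisfying A ≠ q → {(26, d, u, 29), (26, d, u, 36), (26, d, u, 4), (26, d, u, 5), (26, d, u, 6), (26, n, u, 29), (26, n, u, 36), (26, n, u, 4), (26, n, u, 5), (26, n, u, 6), (26, u, r, 29), (26, u, r, 36), (26, u, r, 4), (26, u, r, 5), (26, u, r, 6)}
Projecting to C, E, F (5 duplicate(s) eliminated): {(29, 26, r), (29, 26, u), (36, 26, r), (36, 26, u), (4, 26, r), (4, 26, u), (5, 26, r), (5, 26, u), (6, 26, r), (6, 26, u)}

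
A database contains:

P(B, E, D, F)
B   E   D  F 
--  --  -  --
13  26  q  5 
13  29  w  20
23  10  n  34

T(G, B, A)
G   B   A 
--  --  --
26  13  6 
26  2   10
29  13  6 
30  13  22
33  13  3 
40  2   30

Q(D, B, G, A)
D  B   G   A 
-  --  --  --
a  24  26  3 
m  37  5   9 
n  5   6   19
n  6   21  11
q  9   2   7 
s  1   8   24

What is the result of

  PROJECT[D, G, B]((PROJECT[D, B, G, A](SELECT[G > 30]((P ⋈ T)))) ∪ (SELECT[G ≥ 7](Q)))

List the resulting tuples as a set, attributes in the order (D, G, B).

{(a, 26, 24), (n, 21, 6), (q, 33, 13), (s, 8, 1), (w, 33, 13)}

P ⋈ T (natural join on B): {(13, 26, q, 5, 26, 6), (13, 26, q, 5, 29, 6), (13, 26, q, 5, 30, 22), (13, 26, q, 5, 33, 3), (13, 29, w, 20, 26, 6), (13, 29, w, 20, 29, 6), (13, 29, w, 20, 30, 22), (13, 29, w, 20, 33, 3)}
Apply σ_{G > 30}; surviving tuples: {(13, 26, q, 5, 33, 3), (13, 29, w, 20, 33, 3)}
π_{D, B, G, A} gives {(q, 13, 33, 3), (w, 13, 33, 3)}.
Apply σ_{G ≥ 7}; surviving tuples: {(a, 24, 26, 3), (n, 6, 21, 11), (s, 1, 8, 24)}
Union: {(q, 13, 33, 3), (w, 13, 33, 3)} with {(a, 24, 26, 3), (n, 6, 21, 11), (s, 1, 8, 24)} → {(a, 24, 26, 3), (n, 6, 21, 11), (q, 13, 33, 3), (s, 1, 8, 24), (w, 13, 33, 3)}
π_{D, G, B} gives {(a, 26, 24), (n, 21, 6), (q, 33, 13), (s, 8, 1), (w, 33, 13)}.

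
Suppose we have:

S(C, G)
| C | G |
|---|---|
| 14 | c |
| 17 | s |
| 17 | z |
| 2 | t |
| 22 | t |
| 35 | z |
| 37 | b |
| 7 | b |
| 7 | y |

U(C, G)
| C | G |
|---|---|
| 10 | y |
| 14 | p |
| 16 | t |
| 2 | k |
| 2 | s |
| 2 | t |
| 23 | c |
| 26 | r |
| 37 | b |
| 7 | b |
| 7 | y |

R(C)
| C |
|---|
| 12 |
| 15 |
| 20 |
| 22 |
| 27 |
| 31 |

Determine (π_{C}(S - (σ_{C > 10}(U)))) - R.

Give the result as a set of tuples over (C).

{14, 17, 2, 35, 7}

Apply σ_{C > 10}; surviving tuples: {(14, p), (16, t), (23, c), (26, r), (37, b)}
Set difference of the two operands is {(14, c), (17, s), (17, z), (2, t), (22, t), (35, z), (7, b), (7, y)}.
Keep only column(s) C (2 duplicate(s) eliminated): {14, 17, 2, 22, 35, 7}
Set difference of the two operands is {14, 17, 2, 35, 7}.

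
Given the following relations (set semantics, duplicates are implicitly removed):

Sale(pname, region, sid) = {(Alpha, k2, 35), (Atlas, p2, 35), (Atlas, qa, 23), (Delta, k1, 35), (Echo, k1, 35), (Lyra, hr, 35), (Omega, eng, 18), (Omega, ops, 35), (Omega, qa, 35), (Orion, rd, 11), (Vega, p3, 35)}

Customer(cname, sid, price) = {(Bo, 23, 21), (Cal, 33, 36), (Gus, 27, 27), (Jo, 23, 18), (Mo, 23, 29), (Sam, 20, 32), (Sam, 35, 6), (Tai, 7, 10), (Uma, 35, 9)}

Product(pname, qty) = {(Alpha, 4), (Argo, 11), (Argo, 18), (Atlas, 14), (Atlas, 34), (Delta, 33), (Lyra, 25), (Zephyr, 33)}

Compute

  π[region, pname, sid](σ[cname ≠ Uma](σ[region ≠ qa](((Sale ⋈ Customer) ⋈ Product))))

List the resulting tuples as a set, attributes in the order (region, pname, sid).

Natural join on sid: {(Alpha, k2, 35, Sam, 6), (Alpha, k2, 35, Uma, 9), (Atlas, p2, 35, Sam, 6), (Atlas, p2, 35, Uma, 9), (Atlas, qa, 23, Bo, 21), (Atlas, qa, 23, Jo, 18), (Atlas, qa, 23, Mo, 29), (Delta, k1, 35, Sam, 6), (Delta, k1, 35, Uma, 9), (Echo, k1, 35, Sam, 6), (Echo, k1, 35, Uma, 9), (Lyra, hr, 35, Sam, 6), (Lyra, hr, 35, Uma, 9), (Omega, ops, 35, Sam, 6), (Omega, ops, 35, Uma, 9), (Omega, qa, 35, Sam, 6), (Omega, qa, 35, Uma, 9), (Vega, p3, 35, Sam, 6), (Vega, p3, 35, Uma, 9)}
Natural join on pname: {(Alpha, k2, 35, Sam, 6, 4), (Alpha, k2, 35, Uma, 9, 4), (Atlas, p2, 35, Sam, 6, 14), (Atlas, p2, 35, Sam, 6, 34), (Atlas, p2, 35, Uma, 9, 14), (Atlas, p2, 35, Uma, 9, 34), (Atlas, qa, 23, Bo, 21, 14), (Atlas, qa, 23, Bo, 21, 34), (Atlas, qa, 23, Jo, 18, 14), (Atlas, qa, 23, Jo, 18, 34), (Atlas, qa, 23, Mo, 29, 14), (Atlas, qa, 23, Mo, 29, 34), (Delta, k1, 35, Sam, 6, 33), (Delta, k1, 35, Uma, 9, 33), (Lyra, hr, 35, Sam, 6, 25), (Lyra, hr, 35, Uma, 9, 25)}
Selection region ≠ qa: {(Alpha, k2, 35, Sam, 6, 4), (Alpha, k2, 35, Uma, 9, 4), (Atlas, p2, 35, Sam, 6, 14), (Atlas, p2, 35, Sam, 6, 34), (Atlas, p2, 35, Uma, 9, 14), (Atlas, p2, 35, Uma, 9, 34), (Delta, k1, 35, Sam, 6, 33), (Delta, k1, 35, Uma, 9, 33), (Lyra, hr, 35, Sam, 6, 25), (Lyra, hr, 35, Uma, 9, 25)}
Selection cname ≠ Uma: {(Alpha, k2, 35, Sam, 6, 4), (Atlas, p2, 35, Sam, 6, 14), (Atlas, p2, 35, Sam, 6, 34), (Delta, k1, 35, Sam, 6, 33), (Lyra, hr, 35, Sam, 6, 25)}
Projecting to region, pname, sid (1 duplicate(s) eliminated): {(hr, Lyra, 35), (k1, Delta, 35), (k2, Alpha, 35), (p2, Atlas, 35)}

{(hr, Lyra, 35), (k1, Delta, 35), (k2, Alpha, 35), (p2, Atlas, 35)}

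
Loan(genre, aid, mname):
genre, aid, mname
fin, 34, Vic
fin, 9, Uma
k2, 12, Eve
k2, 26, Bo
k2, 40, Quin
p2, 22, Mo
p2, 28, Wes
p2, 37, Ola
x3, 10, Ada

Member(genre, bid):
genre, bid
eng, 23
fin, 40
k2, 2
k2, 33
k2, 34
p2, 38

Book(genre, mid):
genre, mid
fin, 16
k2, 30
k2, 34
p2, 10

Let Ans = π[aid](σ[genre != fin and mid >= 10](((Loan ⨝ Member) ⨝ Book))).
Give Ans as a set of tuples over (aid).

Natural join on genre: {(fin, 34, Vic, 40), (fin, 9, Uma, 40), (k2, 12, Eve, 2), (k2, 12, Eve, 33), (k2, 12, Eve, 34), (k2, 26, Bo, 2), (k2, 26, Bo, 33), (k2, 26, Bo, 34), (k2, 40, Quin, 2), (k2, 40, Quin, 33), (k2, 40, Quin, 34), (p2, 22, Mo, 38), (p2, 28, Wes, 38), (p2, 37, Ola, 38)}
Natural join on genre: {(fin, 34, Vic, 40, 16), (fin, 9, Uma, 40, 16), (k2, 12, Eve, 2, 30), (k2, 12, Eve, 2, 34), (k2, 12, Eve, 33, 30), (k2, 12, Eve, 33, 34), (k2, 12, Eve, 34, 30), (k2, 12, Eve, 34, 34), (k2, 26, Bo, 2, 30), (k2, 26, Bo, 2, 34), (k2, 26, Bo, 33, 30), (k2, 26, Bo, 33, 34), (k2, 26, Bo, 34, 30), (k2, 26, Bo, 34, 34), (k2, 40, Quin, 2, 30), (k2, 40, Quin, 2, 34), (k2, 40, Quin, 33, 30), (k2, 40, Quin, 33, 34), (k2, 40, Quin, 34, 30), (k2, 40, Quin, 34, 34), (p2, 22, Mo, 38, 10), (p2, 28, Wes, 38, 10), (p2, 37, Ola, 38, 10)}
Apply σ_{genre != fin and mid >= 10}; surviving tuples: {(k2, 12, Eve, 2, 30), (k2, 12, Eve, 2, 34), (k2, 12, Eve, 33, 30), (k2, 12, Eve, 33, 34), (k2, 12, Eve, 34, 30), (k2, 12, Eve, 34, 34), (k2, 26, Bo, 2, 30), (k2, 26, Bo, 2, 34), (k2, 26, Bo, 33, 30), (k2, 26, Bo, 33, 34), (k2, 26, Bo, 34, 30), (k2, 26, Bo, 34, 34), (k2, 40, Quin, 2, 30), (k2, 40, Quin, 2, 34), (k2, 40, Quin, 33, 30), (k2, 40, Quin, 33, 34), (k2, 40, Quin, 34, 30), (k2, 40, Quin, 34, 34), (p2, 22, Mo, 38, 10), (p2, 28, Wes, 38, 10), (p2, 37, Ola, 38, 10)}
Projecting to aid (15 duplicate(s) eliminated): {12, 22, 26, 28, 37, 40}

{12, 22, 26, 28, 37, 40}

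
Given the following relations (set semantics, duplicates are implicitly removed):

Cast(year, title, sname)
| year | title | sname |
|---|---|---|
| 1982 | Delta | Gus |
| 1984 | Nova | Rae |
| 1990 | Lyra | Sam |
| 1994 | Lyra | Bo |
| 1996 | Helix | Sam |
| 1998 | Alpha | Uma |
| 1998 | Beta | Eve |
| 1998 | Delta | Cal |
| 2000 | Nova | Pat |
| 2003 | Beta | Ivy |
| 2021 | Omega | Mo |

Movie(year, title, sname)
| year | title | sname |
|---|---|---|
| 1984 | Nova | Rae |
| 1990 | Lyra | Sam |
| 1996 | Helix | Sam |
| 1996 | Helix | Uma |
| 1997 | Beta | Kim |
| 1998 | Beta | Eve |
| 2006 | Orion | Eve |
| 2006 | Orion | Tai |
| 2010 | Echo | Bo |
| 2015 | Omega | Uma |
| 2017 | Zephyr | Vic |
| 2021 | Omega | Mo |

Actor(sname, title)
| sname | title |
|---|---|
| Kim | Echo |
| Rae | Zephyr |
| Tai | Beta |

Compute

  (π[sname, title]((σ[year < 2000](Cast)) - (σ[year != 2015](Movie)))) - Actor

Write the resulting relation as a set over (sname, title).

σ[year < 2000]: keep tuples satisfying year < 2000 → {(1982, Delta, Gus), (1984, Nova, Rae), (1990, Lyra, Sam), (1994, Lyra, Bo), (1996, Helix, Sam), (1998, Alpha, Uma), (1998, Beta, Eve), (1998, Delta, Cal)}
σ[year != 2015]: keep tuples satisfying year != 2015 → {(1984, Nova, Rae), (1990, Lyra, Sam), (1996, Helix, Sam), (1996, Helix, Uma), (1997, Beta, Kim), (1998, Beta, Eve), (2006, Orion, Eve), (2006, Orion, Tai), (2010, Echo, Bo), (2017, Zephyr, Vic), (2021, Omega, Mo)}
Taking the difference: {(1982, Delta, Gus), (1994, Lyra, Bo), (1998, Alpha, Uma), (1998, Delta, Cal)}
Projecting to sname, title: {(Bo, Lyra), (Cal, Delta), (Gus, Delta), (Uma, Alpha)}
Taking the difference: {(Bo, Lyra), (Cal, Delta), (Gus, Delta), (Uma, Alpha)}

{(Bo, Lyra), (Cal, Delta), (Gus, Delta), (Uma, Alpha)}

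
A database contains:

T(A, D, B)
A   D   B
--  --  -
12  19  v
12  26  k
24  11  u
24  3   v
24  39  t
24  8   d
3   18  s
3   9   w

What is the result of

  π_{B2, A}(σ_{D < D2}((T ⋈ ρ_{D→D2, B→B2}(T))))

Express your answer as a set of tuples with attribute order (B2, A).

{(d, 24), (k, 12), (s, 3), (t, 24), (u, 24)}

ρ[D→D2, B→B2]: schema becomes (A, D2, B2); tuples unchanged.
T ⋈ ρ_{D→D2, B→B2}(T) (natural join on A): {(12, 19, v, 19, v), (12, 19, v, 26, k), (12, 26, k, 19, v), (12, 26, k, 26, k), (24, 11, u, 11, u), (24, 11, u, 3, v), (24, 11, u, 39, t), (24, 11, u, 8, d), (24, 3, v, 11, u), (24, 3, v, 3, v), (24, 3, v, 39, t), (24, 3, v, 8, d), (24, 39, t, 11, u), (24, 39, t, 3, v), (24, 39, t, 39, t), (24, 39, t, 8, d), (24, 8, d, 11, u), (24, 8, d, 3, v), (24, 8, d, 39, t), (24, 8, d, 8, d), (3, 18, s, 18, s), (3, 18, s, 9, w), (3, 9, w, 18, s), (3, 9, w, 9, w)}
σ[D < D2]: keep tuples satisfying D < D2 → {(12, 19, v, 26, k), (24, 11, u, 39, t), (24, 3, v, 11, u), (24, 3, v, 39, t), (24, 3, v, 8, d), (24, 8, d, 11, u), (24, 8, d, 39, t), (3, 9, w, 18, s)}
π_{B2, A} gives {(d, 24), (k, 12), (s, 3), (t, 24), (u, 24)} (3 duplicate(s) eliminated).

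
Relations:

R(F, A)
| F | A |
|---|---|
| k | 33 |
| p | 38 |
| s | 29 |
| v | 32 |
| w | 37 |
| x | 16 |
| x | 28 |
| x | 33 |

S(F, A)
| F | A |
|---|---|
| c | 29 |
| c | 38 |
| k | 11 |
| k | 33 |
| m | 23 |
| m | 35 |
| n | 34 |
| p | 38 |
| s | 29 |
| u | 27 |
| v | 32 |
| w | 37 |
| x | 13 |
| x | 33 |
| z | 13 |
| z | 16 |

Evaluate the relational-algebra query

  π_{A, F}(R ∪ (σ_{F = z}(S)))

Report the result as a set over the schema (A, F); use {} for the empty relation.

σ[F = z]: keep tuples satisfying F = z → {(z, 13), (z, 16)}
Set union of the two operands is {(k, 33), (p, 38), (s, 29), (v, 32), (w, 37), (x, 16), (x, 28), (x, 33), (z, 13), (z, 16)}.
π[A, F]: project onto (A, F) → {(13, z), (16, x), (16, z), (28, x), (29, s), (32, v), (33, k), (33, x), (37, w), (38, p)}

{(13, z), (16, x), (16, z), (28, x), (29, s), (32, v), (33, k), (33, x), (37, w), (38, p)}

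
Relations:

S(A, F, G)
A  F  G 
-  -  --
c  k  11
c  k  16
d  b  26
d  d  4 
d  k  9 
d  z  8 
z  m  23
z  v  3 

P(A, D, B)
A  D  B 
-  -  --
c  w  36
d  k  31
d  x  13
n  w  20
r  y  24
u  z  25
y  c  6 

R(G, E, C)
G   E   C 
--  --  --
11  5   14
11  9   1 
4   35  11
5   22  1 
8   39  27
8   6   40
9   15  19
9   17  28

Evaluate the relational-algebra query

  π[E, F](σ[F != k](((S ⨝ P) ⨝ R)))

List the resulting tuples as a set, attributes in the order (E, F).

S ⋈ P (natural join on A): {(c, k, 11, w, 36), (c, k, 16, w, 36), (d, b, 26, k, 31), (d, b, 26, x, 13), (d, d, 4, k, 31), (d, d, 4, x, 13), (d, k, 9, k, 31), (d, k, 9, x, 13), (d, z, 8, k, 31), (d, z, 8, x, 13)}
(S ⨝ P) ⋈ R (natural join on G): {(c, k, 11, w, 36, 5, 14), (c, k, 11, w, 36, 9, 1), (d, d, 4, k, 31, 35, 11), (d, d, 4, x, 13, 35, 11), (d, k, 9, k, 31, 15, 19), (d, k, 9, k, 31, 17, 28), (d, k, 9, x, 13, 15, 19), (d, k, 9, x, 13, 17, 28), (d, z, 8, k, 31, 39, 27), (d, z, 8, k, 31, 6, 40), (d, z, 8, x, 13, 39, 27), (d, z, 8, x, 13, 6, 40)}
σ[F != k]: keep tuples satisfying F != k → {(d, d, 4, k, 31, 35, 11), (d, d, 4, x, 13, 35, 11), (d, z, 8, k, 31, 39, 27), (d, z, 8, k, 31, 6, 40), (d, z, 8, x, 13, 39, 27), (d, z, 8, x, 13, 6, 40)}
Keep only column(s) E, F (3 duplicate(s) eliminated): {(35, d), (39, z), (6, z)}

{(35, d), (39, z), (6, z)}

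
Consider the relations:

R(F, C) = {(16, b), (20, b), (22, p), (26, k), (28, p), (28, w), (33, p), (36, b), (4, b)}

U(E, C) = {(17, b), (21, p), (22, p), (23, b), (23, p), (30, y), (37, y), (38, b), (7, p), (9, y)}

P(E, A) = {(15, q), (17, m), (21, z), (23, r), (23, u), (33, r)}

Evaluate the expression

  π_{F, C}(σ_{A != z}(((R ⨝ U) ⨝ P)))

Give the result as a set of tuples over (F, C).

{(16, b), (20, b), (22, p), (28, p), (33, p), (36, b), (4, b)}

R ⋈ U (natural join on C): {(16, b, 17), (16, b, 23), (16, b, 38), (20, b, 17), (20, b, 23), (20, b, 38), (22, p, 21), (22, p, 22), (22, p, 23), (22, p, 7), (28, p, 21), (28, p, 22), (28, p, 23), (28, p, 7), (33, p, 21), (33, p, 22), (33, p, 23), (33, p, 7), (36, b, 17), (36, b, 23), (36, b, 38), (4, b, 17), (4, b, 23), (4, b, 38)}
(R ⨝ U) ⋈ P (natural join on E): {(16, b, 17, m), (16, b, 23, r), (16, b, 23, u), (20, b, 17, m), (20, b, 23, r), (20, b, 23, u), (22, p, 21, z), (22, p, 23, r), (22, p, 23, u), (28, p, 21, z), (28, p, 23, r), (28, p, 23, u), (33, p, 21, z), (33, p, 23, r), (33, p, 23, u), (36, b, 17, m), (36, b, 23, r), (36, b, 23, u), (4, b, 17, m), (4, b, 23, r), (4, b, 23, u)}
σ[A != z]: keep tuples satisfying A != z → {(16, b, 17, m), (16, b, 23, r), (16, b, 23, u), (20, b, 17, m), (20, b, 23, r), (20, b, 23, u), (22, p, 23, r), (22, p, 23, u), (28, p, 23, r), (28, p, 23, u), (33, p, 23, r), (33, p, 23, u), (36, b, 17, m), (36, b, 23, r), (36, b, 23, u), (4, b, 17, m), (4, b, 23, r), (4, b, 23, u)}
π_{F, C} gives {(16, b), (20, b), (22, p), (28, p), (33, p), (36, b), (4, b)} (11 duplicate(s) eliminated).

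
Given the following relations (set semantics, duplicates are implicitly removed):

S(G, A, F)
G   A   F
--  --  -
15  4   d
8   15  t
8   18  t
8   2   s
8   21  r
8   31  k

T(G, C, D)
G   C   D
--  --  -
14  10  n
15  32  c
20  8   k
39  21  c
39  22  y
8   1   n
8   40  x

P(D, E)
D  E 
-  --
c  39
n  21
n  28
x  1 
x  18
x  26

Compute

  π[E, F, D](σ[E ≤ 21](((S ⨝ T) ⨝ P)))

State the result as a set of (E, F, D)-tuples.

{(1, k, x), (1, r, x), (1, s, x), (1, t, x), (18, k, x), (18, r, x), (18, s, x), (18, t, x), (21, k, n), (21, r, n), (21, s, n), (21, t, n)}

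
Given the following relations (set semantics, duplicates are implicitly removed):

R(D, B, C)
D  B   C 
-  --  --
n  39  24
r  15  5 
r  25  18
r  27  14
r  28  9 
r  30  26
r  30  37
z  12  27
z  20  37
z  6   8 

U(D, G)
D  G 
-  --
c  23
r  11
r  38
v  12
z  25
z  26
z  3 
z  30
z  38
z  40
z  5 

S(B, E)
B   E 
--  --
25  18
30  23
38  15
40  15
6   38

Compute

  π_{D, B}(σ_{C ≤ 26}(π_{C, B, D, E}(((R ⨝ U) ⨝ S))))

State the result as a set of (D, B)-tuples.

R ⋈ U (natural join on D): {(r, 15, 5, 11), (r, 15, 5, 38), (r, 25, 18, 11), (r, 25, 18, 38), (r, 27, 14, 11), (r, 27, 14, 38), (r, 28, 9, 11), (r, 28, 9, 38), (r, 30, 26, 11), (r, 30, 26, 38), (r, 30, 37, 11), (r, 30, 37, 38), (z, 12, 27, 25), (z, 12, 27, 26), (z, 12, 27, 3), (z, 12, 27, 30), (z, 12, 27, 38), (z, 12, 27, 40), (z, 12, 27, 5), (z, 20, 37, 25), (z, 20, 37, 26), (z, 20, 37, 3), (z, 20, 37, 30), (z, 20, 37, 38), (z, 20, 37, 40), (z, 20, 37, 5), (z, 6, 8, 25), (z, 6, 8, 26), (z, 6, 8, 3), (z, 6, 8, 30), (z, 6, 8, 38), (z, 6, 8, 40), (z, 6, 8, 5)}
(R ⨝ U) ⋈ S (natural join on B): {(r, 25, 18, 11, 18), (r, 25, 18, 38, 18), (r, 30, 26, 11, 23), (r, 30, 26, 38, 23), (r, 30, 37, 11, 23), (r, 30, 37, 38, 23), (z, 6, 8, 25, 38), (z, 6, 8, 26, 38), (z, 6, 8, 3, 38), (z, 6, 8, 30, 38), (z, 6, 8, 38, 38), (z, 6, 8, 40, 38), (z, 6, 8, 5, 38)}
Keep only column(s) C, B, D, E (9 duplicate(s) eliminated): {(18, 25, r, 18), (26, 30, r, 23), (37, 30, r, 23), (8, 6, z, 38)}
Apply σ_{C ≤ 26}; surviving tuples: {(18, 25, r, 18), (26, 30, r, 23), (8, 6, z, 38)}
Keep only column(s) D, B: {(r, 25), (r, 30), (z, 6)}

{(r, 25), (r, 30), (z, 6)}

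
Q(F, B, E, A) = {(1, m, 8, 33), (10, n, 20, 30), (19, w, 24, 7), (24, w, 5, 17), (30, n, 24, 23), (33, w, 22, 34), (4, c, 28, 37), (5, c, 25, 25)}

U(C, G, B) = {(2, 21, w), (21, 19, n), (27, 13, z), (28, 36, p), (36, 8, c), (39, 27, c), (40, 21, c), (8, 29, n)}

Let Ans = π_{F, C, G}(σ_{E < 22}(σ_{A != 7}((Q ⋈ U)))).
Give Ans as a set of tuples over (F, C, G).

{(10, 21, 19), (10, 8, 29), (24, 2, 21)}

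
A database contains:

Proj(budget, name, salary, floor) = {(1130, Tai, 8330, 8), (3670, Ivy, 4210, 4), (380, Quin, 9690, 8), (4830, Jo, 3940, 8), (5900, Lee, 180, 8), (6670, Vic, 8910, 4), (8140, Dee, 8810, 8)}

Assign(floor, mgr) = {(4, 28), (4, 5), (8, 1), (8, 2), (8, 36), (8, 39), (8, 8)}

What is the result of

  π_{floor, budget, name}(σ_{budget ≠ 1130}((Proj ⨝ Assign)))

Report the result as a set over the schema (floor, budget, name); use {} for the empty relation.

Proj ⋈ Assign (natural join on floor): {(1130, Tai, 8330, 8, 1), (1130, Tai, 8330, 8, 2), (1130, Tai, 8330, 8, 36), (1130, Tai, 8330, 8, 39), (1130, Tai, 8330, 8, 8), (3670, Ivy, 4210, 4, 28), (3670, Ivy, 4210, 4, 5), (380, Quin, 9690, 8, 1), (380, Quin, 9690, 8, 2), (380, Quin, 9690, 8, 36), (380, Quin, 9690, 8, 39), (380, Quin, 9690, 8, 8), (4830, Jo, 3940, 8, 1), (4830, Jo, 3940, 8, 2), (4830, Jo, 3940, 8, 36), (4830, Jo, 3940, 8, 39), (4830, Jo, 3940, 8, 8), (5900, Lee, 180, 8, 1), (5900, Lee, 180, 8, 2), (5900, Lee, 180, 8, 36), (5900, Lee, 180, 8, 39), (5900, Lee, 180, 8, 8), (6670, Vic, 8910, 4, 28), (6670, Vic, 8910, 4, 5), (8140, Dee, 8810, 8, 1), (8140, Dee, 8810, 8, 2), (8140, Dee, 8810, 8, 36), (8140, Dee, 8810, 8, 39), (8140, Dee, 8810, 8, 8)}
Apply σ_{budget ≠ 1130}; surviving tuples: {(3670, Ivy, 4210, 4, 28), (3670, Ivy, 4210, 4, 5), (380, Quin, 9690, 8, 1), (380, Quin, 9690, 8, 2), (380, Quin, 9690, 8, 36), (380, Quin, 9690, 8, 39), (380, Quin, 9690, 8, 8), (4830, Jo, 3940, 8, 1), (4830, Jo, 3940, 8, 2), (4830, Jo, 3940, 8, 36), (4830, Jo, 3940, 8, 39), (4830, Jo, 3940, 8, 8), (5900, Lee, 180, 8, 1), (5900, Lee, 180, 8, 2), (5900, Lee, 180, 8, 36), (5900, Lee, 180, 8, 39), (5900, Lee, 180, 8, 8), (6670, Vic, 8910, 4, 28), (6670, Vic, 8910, 4, 5), (8140, Dee, 8810, 8, 1), (8140, Dee, 8810, 8, 2), (8140, Dee, 8810, 8, 36), (8140, Dee, 8810, 8, 39), (8140, Dee, 8810, 8, 8)}
Keep only column(s) floor, budget, name (18 duplicate(s) eliminated): {(4, 3670, Ivy), (4, 6670, Vic), (8, 380, Quin), (8, 4830, Jo), (8, 5900, Lee), (8, 8140, Dee)}

{(4, 3670, Ivy), (4, 6670, Vic), (8, 380, Quin), (8, 4830, Jo), (8, 5900, Lee), (8, 8140, Dee)}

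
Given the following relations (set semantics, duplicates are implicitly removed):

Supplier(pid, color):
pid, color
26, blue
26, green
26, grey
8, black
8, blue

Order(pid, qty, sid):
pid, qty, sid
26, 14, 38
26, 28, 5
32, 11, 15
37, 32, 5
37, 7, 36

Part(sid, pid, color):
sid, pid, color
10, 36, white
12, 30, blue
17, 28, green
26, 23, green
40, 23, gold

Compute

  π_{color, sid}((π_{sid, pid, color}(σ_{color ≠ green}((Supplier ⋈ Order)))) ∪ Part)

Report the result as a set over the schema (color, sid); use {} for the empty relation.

Natural join on pid: {(26, blue, 14, 38), (26, blue, 28, 5), (26, green, 14, 38), (26, green, 28, 5), (26, grey, 14, 38), (26, grey, 28, 5)}
σ[color ≠ green]: keep tuples satisfying color ≠ green → {(26, blue, 14, 38), (26, blue, 28, 5), (26, grey, 14, 38), (26, grey, 28, 5)}
Keep only column(s) sid, pid, color: {(38, 26, blue), (38, 26, grey), (5, 26, blue), (5, 26, grey)}
Set union of the two operands is {(10, 36, white), (12, 30, blue), (17, 28, green), (26, 23, green), (38, 26, blue), (38, 26, grey), (40, 23, gold), (5, 26, blue), (5, 26, grey)}.
Keep only column(s) color, sid: {(blue, 12), (blue, 38), (blue, 5), (gold, 40), (green, 17), (green, 26), (grey, 38), (grey, 5), (white, 10)}

{(blue, 12), (blue, 38), (blue, 5), (gold, 40), (green, 17), (green, 26), (grey, 38), (grey, 5), (white, 10)}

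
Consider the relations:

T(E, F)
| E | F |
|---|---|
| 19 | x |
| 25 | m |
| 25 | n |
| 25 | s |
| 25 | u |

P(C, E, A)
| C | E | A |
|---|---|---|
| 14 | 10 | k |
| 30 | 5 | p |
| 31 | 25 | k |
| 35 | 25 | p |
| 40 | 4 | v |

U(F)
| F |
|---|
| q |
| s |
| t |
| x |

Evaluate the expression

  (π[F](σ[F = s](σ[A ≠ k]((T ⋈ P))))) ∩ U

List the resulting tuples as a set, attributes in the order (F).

{s}

Natural join on E: {(25, m, 31, k), (25, m, 35, p), (25, n, 31, k), (25, n, 35, p), (25, s, 31, k), (25, s, 35, p), (25, u, 31, k), (25, u, 35, p)}
Filtering on A ≠ k leaves {(25, m, 35, p), (25, n, 35, p), (25, s, 35, p), (25, u, 35, p)}.
Filtering on F = s leaves {(25, s, 35, p)}.
π_{F} gives {s}.
Intersection: {s} with {q, s, t, x} → {s}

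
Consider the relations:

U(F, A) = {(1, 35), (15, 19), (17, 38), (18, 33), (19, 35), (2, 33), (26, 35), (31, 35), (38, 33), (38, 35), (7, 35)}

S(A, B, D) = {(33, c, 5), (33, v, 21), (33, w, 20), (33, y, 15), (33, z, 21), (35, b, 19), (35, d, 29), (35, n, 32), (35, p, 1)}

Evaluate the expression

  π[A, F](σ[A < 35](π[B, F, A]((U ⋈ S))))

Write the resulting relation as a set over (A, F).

{(33, 18), (33, 2), (33, 38)}

U ⋈ S (natural join on A): {(1, 35, b, 19), (1, 35, d, 29), (1, 35, n, 32), (1, 35, p, 1), (18, 33, c, 5), (18, 33, v, 21), (18, 33, w, 20), (18, 33, y, 15), (18, 33, z, 21), (19, 35, b, 19), (19, 35, d, 29), (19, 35, n, 32), (19, 35, p, 1), (2, 33, c, 5), (2, 33, v, 21), (2, 33, w, 20), (2, 33, y, 15), (2, 33, z, 21), (26, 35, b, 19), (26, 35, d, 29), (26, 35, n, 32), (26, 35, p, 1), (31, 35, b, 19), (31, 35, d, 29), (31, 35, n, 32), (31, 35, p, 1), (38, 33, c, 5), (38, 33, v, 21), (38, 33, w, 20), (38, 33, y, 15), (38, 33, z, 21), (38, 35, b, 19), (38, 35, d, 29), (38, 35, n, 32), (38, 35, p, 1), (7, 35, b, 19), (7, 35, d, 29), (7, 35, n, 32), (7, 35, p, 1)}
π[B, F, A]: project onto (B, F, A) → {(b, 1, 35), (b, 19, 35), (b, 26, 35), (b, 31, 35), (b, 38, 35), (b, 7, 35), (c, 18, 33), (c, 2, 33), (c, 38, 33), (d, 1, 35), (d, 19, 35), (d, 26, 35), (d, 31, 35), (d, 38, 35), (d, 7, 35), (n, 1, 35), (n, 19, 35), (n, 26, 35), (n, 31, 35), (n, 38, 35), (n, 7, 35), (p, 1, 35), (p, 19, 35), (p, 26, 35), (p, 31, 35), (p, 38, 35), (p, 7, 35), (v, 18, 33), (v, 2, 33), (v, 38, 33), (w, 18, 33), (w, 2, 33), (w, 38, 33), (y, 18, 33), (y, 2, 33), (y, 38, 33), (z, 18, 33), (z, 2, 33), (z, 38, 33)}
σ[A < 35]: keep tuples satisfying A < 35 → {(c, 18, 33), (c, 2, 33), (c, 38, 33), (v, 18, 33), (v, 2, 33), (v, 38, 33), (w, 18, 33), (w, 2, 33), (w, 38, 33), (y, 18, 33), (y, 2, 33), (y, 38, 33), (z, 18, 33), (z, 2, 33), (z, 38, 33)}
π[A, F]: project onto (A, F) (12 duplicate(s) eliminated) → {(33, 18), (33, 2), (33, 38)}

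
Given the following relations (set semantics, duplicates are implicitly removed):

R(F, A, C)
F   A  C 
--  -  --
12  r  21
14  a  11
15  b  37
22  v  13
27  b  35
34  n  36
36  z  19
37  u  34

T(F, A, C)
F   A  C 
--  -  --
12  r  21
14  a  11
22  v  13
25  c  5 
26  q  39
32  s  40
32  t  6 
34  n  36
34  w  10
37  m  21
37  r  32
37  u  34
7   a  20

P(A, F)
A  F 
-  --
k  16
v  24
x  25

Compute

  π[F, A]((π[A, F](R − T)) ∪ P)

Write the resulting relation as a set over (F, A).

{(15, b), (16, k), (24, v), (25, x), (27, b), (36, z)}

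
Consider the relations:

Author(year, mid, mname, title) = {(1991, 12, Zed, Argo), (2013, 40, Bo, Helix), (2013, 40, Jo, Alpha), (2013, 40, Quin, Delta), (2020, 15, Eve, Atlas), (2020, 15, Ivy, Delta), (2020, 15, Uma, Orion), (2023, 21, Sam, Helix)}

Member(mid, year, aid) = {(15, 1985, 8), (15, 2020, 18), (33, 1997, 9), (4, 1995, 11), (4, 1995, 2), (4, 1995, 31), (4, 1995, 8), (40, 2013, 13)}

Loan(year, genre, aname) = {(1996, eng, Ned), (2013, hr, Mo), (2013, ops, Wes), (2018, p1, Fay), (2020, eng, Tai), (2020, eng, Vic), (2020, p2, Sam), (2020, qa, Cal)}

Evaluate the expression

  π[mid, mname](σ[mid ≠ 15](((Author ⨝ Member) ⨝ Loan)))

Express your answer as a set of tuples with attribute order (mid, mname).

{(40, Bo), (40, Jo), (40, Quin)}

Joining Author and Member on year, mid yields {(2013, 40, Bo, Helix, 13), (2013, 40, Jo, Alpha, 13), (2013, 40, Quin, Delta, 13), (2020, 15, Eve, Atlas, 18), (2020, 15, Ivy, Delta, 18), (2020, 15, Uma, Orion, 18)}.
Joining (Author ⨝ Member) and Loan on year yields {(2013, 40, Bo, Helix, 13, hr, Mo), (2013, 40, Bo, Helix, 13, ops, Wes), (2013, 40, Jo, Alpha, 13, hr, Mo), (2013, 40, Jo, Alpha, 13, ops, Wes), (2013, 40, Quin, Delta, 13, hr, Mo), (2013, 40, Quin, Delta, 13, ops, Wes), (2020, 15, Eve, Atlas, 18, eng, Tai), (2020, 15, Eve, Atlas, 18, eng, Vic), (2020, 15, Eve, Atlas, 18, p2, Sam), (2020, 15, Eve, Atlas, 18, qa, Cal), (2020, 15, Ivy, Delta, 18, eng, Tai), (2020, 15, Ivy, Delta, 18, eng, Vic), (2020, 15, Ivy, Delta, 18, p2, Sam), (2020, 15, Ivy, Delta, 18, qa, Cal), (2020, 15, Uma, Orion, 18, eng, Tai), (2020, 15, Uma, Orion, 18, eng, Vic), (2020, 15, Uma, Orion, 18, p2, Sam), (2020, 15, Uma, Orion, 18, qa, Cal)}.
Apply σ_{mid ≠ 15}; surviving tuples: {(2013, 40, Bo, Helix, 13, hr, Mo), (2013, 40, Bo, Helix, 13, ops, Wes), (2013, 40, Jo, Alpha, 13, hr, Mo), (2013, 40, Jo, Alpha, 13, ops, Wes), (2013, 40, Quin, Delta, 13, hr, Mo), (2013, 40, Quin, Delta, 13, ops, Wes)}
π_{mid, mname} gives {(40, Bo), (40, Jo), (40, Quin)} (3 duplicate(s) eliminated).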